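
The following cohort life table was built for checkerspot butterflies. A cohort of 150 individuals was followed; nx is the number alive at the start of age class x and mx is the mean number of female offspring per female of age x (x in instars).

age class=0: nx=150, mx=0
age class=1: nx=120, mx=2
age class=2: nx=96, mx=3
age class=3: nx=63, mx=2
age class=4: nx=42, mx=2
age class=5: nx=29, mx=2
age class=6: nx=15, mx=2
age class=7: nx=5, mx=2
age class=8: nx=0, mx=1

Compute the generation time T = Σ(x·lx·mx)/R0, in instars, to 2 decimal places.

lx = nx/n0 = nx/150: 1, 0.8, 0.64, 0.42, 0.28, 0.19333…, 0.1, 0.03333…, 0
lx·mx: 0, 1.6, 1.92, 0.84, 0.56, 0.386667…, 0.2, 0.066667…, 0 → R0 = 5.573333…
x·lx·mx: 0, 1.6, 3.84, 2.52, 2.24, 1.933333…, 1.2, 0.466667…, 0 → Σ = 13.8…
T = 13.8… / 5.573333… = 2.476077… → 2.48

2.48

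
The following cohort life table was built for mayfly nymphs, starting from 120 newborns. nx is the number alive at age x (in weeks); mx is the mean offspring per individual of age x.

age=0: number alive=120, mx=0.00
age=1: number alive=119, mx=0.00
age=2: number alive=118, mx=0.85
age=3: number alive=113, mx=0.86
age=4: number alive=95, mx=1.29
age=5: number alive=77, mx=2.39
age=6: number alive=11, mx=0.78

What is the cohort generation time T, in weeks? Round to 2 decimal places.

lx = nx/n0 = nx/120: 1, 0.99167…, 0.98333…, 0.94167…, 0.79167…, 0.64167…, 0.09167…
lx·mx: 0, 0, 0.835833…, 0.809833…, 1.02125…, 1.533583…, 0.0715… → R0 = 4.272…
x·lx·mx: 0, 0, 1.671667…, 2.4295…, 4.085…, 7.667917…, 0.429… → Σ = 16.283083…
T = 16.283083… / 4.272… = 3.811583… → 3.81

3.81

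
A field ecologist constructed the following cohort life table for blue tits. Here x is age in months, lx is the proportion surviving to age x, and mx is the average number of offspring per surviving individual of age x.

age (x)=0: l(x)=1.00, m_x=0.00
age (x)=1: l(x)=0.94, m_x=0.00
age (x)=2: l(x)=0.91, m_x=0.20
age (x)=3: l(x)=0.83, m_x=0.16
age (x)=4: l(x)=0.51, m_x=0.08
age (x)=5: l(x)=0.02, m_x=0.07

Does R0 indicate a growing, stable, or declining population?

declining

R0 = Σ lx·mx = 0 + 0 + 0.182 + 0.1328 + 0.0408 + 0.0014 = 0.357
R0 < 1, so the population is declining.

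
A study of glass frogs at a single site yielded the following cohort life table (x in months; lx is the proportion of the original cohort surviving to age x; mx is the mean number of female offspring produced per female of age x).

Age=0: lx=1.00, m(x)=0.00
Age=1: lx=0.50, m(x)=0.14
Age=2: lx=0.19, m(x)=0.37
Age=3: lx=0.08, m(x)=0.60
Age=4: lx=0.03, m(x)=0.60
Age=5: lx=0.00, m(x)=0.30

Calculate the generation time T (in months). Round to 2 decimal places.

2.07

lx·mx: 0, 0.07, 0.0703, 0.048, 0.018, 0 → R0 = 0.2063
x·lx·mx: 0, 0.07, 0.1406, 0.144, 0.072, 0 → Σ = 0.4266
T = 0.4266 / 0.2063 = 2.067862… → 2.07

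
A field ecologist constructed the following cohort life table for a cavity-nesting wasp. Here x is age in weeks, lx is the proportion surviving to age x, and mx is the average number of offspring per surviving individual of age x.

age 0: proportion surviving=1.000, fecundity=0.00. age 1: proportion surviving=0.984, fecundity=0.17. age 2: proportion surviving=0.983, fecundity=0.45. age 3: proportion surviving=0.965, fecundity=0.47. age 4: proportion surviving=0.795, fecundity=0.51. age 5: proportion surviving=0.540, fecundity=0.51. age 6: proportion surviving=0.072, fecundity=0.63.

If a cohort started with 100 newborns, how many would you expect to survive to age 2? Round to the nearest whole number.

98

Expected survivors = N0 · l_2 = 100 × 0.983 = 98.3 → 98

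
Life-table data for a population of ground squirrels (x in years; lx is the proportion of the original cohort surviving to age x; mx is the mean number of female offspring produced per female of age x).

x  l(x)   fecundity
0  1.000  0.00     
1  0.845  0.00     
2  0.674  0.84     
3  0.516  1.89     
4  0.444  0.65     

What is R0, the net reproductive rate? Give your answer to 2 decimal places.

lx·mx by age: 0, 0, 0.56616, 0.97524, 0.2886
R0 = Σ lx·mx = 1.83 → 1.83

1.83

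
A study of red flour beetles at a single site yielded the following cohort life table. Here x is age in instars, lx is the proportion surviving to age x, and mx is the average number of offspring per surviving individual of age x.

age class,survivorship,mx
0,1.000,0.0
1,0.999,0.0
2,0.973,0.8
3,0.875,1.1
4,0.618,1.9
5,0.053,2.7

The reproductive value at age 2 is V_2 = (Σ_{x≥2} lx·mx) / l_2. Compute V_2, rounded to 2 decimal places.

3.14

lx·mx for x ≥ 2: 0.7784, 0.9625, 1.1742, 0.1431 → sum = 3.0582
V_2 = 3.0582 / l_2 = 3.0582 / 0.973 = 3.143063… → 3.14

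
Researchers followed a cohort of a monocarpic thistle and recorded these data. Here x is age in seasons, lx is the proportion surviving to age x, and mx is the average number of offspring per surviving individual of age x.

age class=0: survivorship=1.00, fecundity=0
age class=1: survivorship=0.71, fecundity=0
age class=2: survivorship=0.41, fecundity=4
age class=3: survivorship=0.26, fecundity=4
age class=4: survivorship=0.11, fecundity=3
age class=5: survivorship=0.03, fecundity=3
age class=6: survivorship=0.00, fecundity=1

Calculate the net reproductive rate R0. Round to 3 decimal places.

3.100

lx·mx by age: 0, 0, 1.64, 1.04, 0.33, 0.09, 0
R0 = Σ lx·mx = 3.1 → 3.100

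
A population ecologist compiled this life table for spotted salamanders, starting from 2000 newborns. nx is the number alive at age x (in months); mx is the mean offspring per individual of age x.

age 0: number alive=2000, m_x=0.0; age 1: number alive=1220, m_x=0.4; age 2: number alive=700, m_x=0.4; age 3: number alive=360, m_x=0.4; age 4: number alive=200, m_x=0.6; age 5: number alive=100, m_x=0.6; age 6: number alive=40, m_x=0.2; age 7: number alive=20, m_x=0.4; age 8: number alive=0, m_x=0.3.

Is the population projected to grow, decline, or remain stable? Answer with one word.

declining

lx = nx/n0 = nx/2000: 1, 0.61, 0.35, 0.18, 0.1, 0.05, 0.02, 0.01, 0
R0 = Σ lx·mx = 0 + 0.244 + 0.14 + 0.072 + 0.06 + 0.03 + 0.004 + 0.004 + 0 = 0.554
R0 < 1, so the population is declining.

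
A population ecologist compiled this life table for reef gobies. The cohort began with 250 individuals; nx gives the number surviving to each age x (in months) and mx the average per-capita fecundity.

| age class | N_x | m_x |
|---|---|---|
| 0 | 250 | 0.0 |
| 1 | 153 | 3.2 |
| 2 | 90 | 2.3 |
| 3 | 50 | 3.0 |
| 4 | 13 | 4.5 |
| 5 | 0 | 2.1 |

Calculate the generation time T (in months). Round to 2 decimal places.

lx = nx/n0 = nx/250: 1, 0.612, 0.36, 0.2, 0.052, 0
lx·mx: 0, 1.9584, 0.828, 0.6, 0.234, 0 → R0 = 3.6204
x·lx·mx: 0, 1.9584, 1.656, 1.8, 0.936, 0 → Σ = 6.3504
T = 6.3504 / 3.6204 = 1.75406… → 1.75

1.75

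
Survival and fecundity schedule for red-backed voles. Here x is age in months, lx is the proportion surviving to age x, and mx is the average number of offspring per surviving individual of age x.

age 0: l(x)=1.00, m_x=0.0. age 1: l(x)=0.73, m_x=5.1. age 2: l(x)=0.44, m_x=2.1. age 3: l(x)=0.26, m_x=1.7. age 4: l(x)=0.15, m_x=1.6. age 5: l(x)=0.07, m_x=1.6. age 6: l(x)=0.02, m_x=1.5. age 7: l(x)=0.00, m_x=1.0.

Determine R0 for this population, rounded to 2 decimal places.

5.47

lx·mx by age: 0, 3.723, 0.924, 0.442, 0.24, 0.112, 0.03, 0
R0 = Σ lx·mx = 5.471 → 5.47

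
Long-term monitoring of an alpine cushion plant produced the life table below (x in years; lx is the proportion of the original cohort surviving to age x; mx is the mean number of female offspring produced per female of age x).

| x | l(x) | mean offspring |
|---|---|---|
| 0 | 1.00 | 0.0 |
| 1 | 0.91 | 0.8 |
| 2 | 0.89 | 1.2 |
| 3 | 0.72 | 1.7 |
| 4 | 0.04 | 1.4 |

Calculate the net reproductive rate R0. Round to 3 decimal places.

lx·mx by age: 0, 0.728, 1.068, 1.224, 0.056
R0 = Σ lx·mx = 3.076 → 3.076

3.076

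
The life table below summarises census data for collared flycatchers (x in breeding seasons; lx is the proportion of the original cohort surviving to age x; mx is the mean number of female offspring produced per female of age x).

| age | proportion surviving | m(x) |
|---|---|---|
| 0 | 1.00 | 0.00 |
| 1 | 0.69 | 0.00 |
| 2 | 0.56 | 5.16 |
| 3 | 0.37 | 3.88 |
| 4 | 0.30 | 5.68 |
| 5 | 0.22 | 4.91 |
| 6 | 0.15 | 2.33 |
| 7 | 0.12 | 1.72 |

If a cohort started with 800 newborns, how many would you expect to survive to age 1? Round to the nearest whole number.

Expected survivors = N0 · l_1 = 800 × 0.69 = 552 → 552

552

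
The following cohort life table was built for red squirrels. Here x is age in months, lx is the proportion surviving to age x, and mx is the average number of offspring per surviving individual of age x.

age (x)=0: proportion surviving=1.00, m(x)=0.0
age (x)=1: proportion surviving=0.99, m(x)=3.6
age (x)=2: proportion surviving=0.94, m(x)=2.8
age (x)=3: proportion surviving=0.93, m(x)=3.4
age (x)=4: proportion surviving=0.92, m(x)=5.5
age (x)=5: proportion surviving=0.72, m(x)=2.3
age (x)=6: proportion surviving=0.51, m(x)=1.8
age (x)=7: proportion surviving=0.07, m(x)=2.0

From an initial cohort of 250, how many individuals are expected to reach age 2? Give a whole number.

Expected survivors = N0 · l_2 = 250 × 0.94 = 235 → 235

235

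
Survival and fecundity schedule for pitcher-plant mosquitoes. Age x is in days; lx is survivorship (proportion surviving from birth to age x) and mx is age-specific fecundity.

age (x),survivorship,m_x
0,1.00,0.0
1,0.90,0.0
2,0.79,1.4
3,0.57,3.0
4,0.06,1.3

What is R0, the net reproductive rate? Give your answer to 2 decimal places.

lx·mx by age: 0, 0, 1.106, 1.71, 0.078
R0 = Σ lx·mx = 2.894 → 2.89

2.89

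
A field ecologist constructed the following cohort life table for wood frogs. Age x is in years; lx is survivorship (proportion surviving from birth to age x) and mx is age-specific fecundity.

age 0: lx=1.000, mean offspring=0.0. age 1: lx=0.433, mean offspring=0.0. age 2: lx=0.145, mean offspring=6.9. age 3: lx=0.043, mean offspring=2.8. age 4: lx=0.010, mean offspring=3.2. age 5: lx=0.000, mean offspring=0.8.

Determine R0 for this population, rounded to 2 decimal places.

1.15

lx·mx by age: 0, 0, 1.0005, 0.1204, 0.032, 0
R0 = Σ lx·mx = 1.1529 → 1.15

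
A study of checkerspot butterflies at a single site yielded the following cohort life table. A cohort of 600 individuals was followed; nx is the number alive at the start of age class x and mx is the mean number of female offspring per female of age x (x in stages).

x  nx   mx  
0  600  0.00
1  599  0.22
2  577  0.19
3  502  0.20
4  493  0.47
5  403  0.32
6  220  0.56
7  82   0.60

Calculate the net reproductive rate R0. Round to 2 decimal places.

1.46

lx = nx/n0 = nx/600: 1, 0.99833…, 0.96167…, 0.83667…, 0.82167…, 0.67167…, 0.36667…, 0.13667…
lx·mx by age: 0, 0.219633…, 0.182717…, 0.167333…, 0.386183…, 0.214933…, 0.205333…, 0.082…
R0 = Σ lx·mx = 1.458133… → 1.46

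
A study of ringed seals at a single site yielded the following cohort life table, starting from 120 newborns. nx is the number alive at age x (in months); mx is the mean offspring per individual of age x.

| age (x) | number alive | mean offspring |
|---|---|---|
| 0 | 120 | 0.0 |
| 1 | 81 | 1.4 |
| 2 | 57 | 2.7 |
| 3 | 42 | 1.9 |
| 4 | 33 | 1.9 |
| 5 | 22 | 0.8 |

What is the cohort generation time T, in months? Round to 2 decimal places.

lx = nx/n0 = nx/120: 1, 0.675, 0.475, 0.35, 0.275, 0.18333…
lx·mx: 0, 0.945, 1.2825, 0.665, 0.5225, 0.146667… → R0 = 3.561667…
x·lx·mx: 0, 0.945, 2.565, 1.995, 2.09, 0.733333… → Σ = 8.328333…
T = 8.328333… / 3.561667… = 2.338325… → 2.34

2.34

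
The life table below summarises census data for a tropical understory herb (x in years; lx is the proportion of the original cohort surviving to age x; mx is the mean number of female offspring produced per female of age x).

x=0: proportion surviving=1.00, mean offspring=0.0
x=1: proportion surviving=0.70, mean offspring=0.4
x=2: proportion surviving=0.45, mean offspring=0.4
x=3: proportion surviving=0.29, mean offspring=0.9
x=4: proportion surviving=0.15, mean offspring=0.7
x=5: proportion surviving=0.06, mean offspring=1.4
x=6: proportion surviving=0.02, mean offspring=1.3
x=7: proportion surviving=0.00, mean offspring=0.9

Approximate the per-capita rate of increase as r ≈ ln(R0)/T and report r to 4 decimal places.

-0.0256

R0 = Σ lx·mx = 0 + 0.28 + 0.18 + 0.261 + 0.105 + 0.084 + 0.026 + 0 = 0.936
Σ x·lx·mx = 2.419; T = 2.419/0.936 = 2.5844…
r ≈ ln(R0)/T = ln(0.936)/2.5844… = -0.025592… → -0.0256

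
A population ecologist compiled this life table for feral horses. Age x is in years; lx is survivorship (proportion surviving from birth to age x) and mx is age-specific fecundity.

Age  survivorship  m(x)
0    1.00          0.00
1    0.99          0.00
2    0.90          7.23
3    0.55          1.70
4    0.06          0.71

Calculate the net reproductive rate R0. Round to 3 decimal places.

lx·mx by age: 0, 0, 6.507, 0.935, 0.0426
R0 = Σ lx·mx = 7.4846 → 7.485

7.485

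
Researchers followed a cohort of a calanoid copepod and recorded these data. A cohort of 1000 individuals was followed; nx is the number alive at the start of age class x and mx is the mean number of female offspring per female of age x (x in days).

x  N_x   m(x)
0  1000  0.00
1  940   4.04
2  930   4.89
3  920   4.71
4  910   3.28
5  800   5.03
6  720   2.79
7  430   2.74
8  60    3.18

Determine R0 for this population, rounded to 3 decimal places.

lx = nx/n0 = nx/1000: 1, 0.94, 0.93, 0.92, 0.91, 0.8, 0.72, 0.43, 0.06
lx·mx by age: 0, 3.7976, 4.5477, 4.3332, 2.9848, 4.024, 2.0088, 1.1782, 0.1908
R0 = Σ lx·mx = 23.0651 → 23.065

23.065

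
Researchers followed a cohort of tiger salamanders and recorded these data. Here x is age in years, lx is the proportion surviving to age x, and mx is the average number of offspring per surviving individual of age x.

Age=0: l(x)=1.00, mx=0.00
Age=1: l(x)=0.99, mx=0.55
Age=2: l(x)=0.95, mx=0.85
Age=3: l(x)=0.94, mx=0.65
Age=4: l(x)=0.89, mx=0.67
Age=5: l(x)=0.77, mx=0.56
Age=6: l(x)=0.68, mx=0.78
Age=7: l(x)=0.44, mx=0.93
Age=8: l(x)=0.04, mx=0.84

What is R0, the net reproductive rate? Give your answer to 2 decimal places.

lx·mx by age: 0, 0.5445, 0.8075, 0.611, 0.5963, 0.4312, 0.5304, 0.4092, 0.0336
R0 = Σ lx·mx = 3.9637 → 3.96

3.96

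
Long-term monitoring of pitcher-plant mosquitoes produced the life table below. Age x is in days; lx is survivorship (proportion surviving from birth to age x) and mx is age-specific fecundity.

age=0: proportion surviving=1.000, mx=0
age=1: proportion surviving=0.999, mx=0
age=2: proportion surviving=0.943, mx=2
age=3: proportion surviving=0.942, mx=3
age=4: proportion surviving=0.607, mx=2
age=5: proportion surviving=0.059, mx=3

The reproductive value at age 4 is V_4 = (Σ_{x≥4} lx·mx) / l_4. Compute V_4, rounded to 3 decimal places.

2.292

lx·mx for x ≥ 4: 1.214, 0.177 → sum = 1.391
V_4 = 1.391 / l_4 = 1.391 / 0.607 = 2.291598… → 2.292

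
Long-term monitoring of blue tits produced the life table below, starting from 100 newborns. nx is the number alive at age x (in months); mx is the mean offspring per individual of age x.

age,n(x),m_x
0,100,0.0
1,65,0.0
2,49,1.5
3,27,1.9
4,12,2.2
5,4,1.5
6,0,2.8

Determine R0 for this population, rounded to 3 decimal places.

lx = nx/n0 = nx/100: 1, 0.65, 0.49, 0.27, 0.12, 0.04, 0
lx·mx by age: 0, 0, 0.735, 0.513, 0.264, 0.06, 0
R0 = Σ lx·mx = 1.572 → 1.572

1.572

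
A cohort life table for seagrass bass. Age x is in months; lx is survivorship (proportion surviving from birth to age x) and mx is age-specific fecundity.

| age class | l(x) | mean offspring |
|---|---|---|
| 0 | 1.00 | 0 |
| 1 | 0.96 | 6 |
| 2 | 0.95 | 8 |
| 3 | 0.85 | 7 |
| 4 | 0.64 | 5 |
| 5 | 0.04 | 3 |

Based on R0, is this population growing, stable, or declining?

R0 = Σ lx·mx = 0 + 5.76 + 7.6 + 5.95 + 3.2 + 0.12 = 22.63
R0 > 1, so the population is growing.

growing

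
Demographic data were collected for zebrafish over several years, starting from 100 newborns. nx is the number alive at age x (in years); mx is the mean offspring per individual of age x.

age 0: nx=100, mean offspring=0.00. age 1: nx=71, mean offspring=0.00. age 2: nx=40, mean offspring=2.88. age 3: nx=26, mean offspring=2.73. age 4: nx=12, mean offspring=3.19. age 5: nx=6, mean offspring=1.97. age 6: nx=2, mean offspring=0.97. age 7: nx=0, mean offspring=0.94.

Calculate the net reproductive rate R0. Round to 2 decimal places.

lx = nx/n0 = nx/100: 1, 0.71, 0.4, 0.26, 0.12, 0.06, 0.02, 0
lx·mx by age: 0, 0, 1.152, 0.7098, 0.3828, 0.1182, 0.0194, 0
R0 = Σ lx·mx = 2.3822 → 2.38

2.38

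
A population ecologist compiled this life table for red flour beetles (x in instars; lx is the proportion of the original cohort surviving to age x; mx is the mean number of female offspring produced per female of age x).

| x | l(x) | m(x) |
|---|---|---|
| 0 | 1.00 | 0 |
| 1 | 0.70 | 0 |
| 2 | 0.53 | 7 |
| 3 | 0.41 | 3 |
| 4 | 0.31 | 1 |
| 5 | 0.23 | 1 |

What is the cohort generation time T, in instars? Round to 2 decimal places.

2.46

lx·mx: 0, 0, 3.71, 1.23, 0.31, 0.23 → R0 = 5.48
x·lx·mx: 0, 0, 7.42, 3.69, 1.24, 1.15 → Σ = 13.5
T = 13.5 / 5.48 = 2.463504… → 2.46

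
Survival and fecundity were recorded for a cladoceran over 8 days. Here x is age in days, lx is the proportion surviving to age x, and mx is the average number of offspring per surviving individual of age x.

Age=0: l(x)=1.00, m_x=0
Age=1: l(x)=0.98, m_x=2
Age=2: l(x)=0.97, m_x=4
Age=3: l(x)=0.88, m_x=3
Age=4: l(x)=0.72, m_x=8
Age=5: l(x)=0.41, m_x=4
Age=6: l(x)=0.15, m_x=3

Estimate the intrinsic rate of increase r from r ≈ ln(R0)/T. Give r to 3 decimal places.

0.884

R0 = Σ lx·mx = 0 + 1.96 + 3.88 + 2.64 + 5.76 + 1.64 + 0.45 = 16.33
Σ x·lx·mx = 51.58; T = 51.58/16.33 = 3.1586…
r ≈ ln(R0)/T = ln(16.33)/3.1586… = 0.88425… → 0.884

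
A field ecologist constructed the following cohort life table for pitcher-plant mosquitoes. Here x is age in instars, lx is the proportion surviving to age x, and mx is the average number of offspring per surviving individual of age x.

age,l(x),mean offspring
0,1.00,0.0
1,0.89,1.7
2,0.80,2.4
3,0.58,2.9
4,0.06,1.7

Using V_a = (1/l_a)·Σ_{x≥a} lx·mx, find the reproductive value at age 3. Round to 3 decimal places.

3.076

lx·mx for x ≥ 3: 1.682, 0.102 → sum = 1.784
V_3 = 1.784 / l_3 = 1.784 / 0.58 = 3.075862… → 3.076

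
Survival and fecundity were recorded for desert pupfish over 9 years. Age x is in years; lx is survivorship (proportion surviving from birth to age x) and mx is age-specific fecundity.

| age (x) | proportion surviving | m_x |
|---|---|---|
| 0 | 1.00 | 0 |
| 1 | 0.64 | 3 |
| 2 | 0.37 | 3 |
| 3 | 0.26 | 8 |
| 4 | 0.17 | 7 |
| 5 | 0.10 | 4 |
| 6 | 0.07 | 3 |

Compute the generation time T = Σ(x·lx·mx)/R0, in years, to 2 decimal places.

2.66

lx·mx: 0, 1.92, 1.11, 2.08, 1.19, 0.4, 0.21 → R0 = 6.91
x·lx·mx: 0, 1.92, 2.22, 6.24, 4.76, 2, 1.26 → Σ = 18.4
T = 18.4 / 6.91 = 2.662808… → 2.66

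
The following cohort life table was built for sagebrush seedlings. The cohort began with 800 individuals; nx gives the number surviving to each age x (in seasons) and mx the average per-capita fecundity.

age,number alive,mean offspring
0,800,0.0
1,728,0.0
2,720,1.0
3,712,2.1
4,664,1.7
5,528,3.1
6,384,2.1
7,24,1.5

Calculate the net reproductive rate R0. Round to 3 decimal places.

lx = nx/n0 = nx/800: 1, 0.91, 0.9, 0.89, 0.83, 0.66, 0.48, 0.03
lx·mx by age: 0, 0, 0.9, 1.869, 1.411, 2.046, 1.008, 0.045
R0 = Σ lx·mx = 7.279 → 7.279

7.279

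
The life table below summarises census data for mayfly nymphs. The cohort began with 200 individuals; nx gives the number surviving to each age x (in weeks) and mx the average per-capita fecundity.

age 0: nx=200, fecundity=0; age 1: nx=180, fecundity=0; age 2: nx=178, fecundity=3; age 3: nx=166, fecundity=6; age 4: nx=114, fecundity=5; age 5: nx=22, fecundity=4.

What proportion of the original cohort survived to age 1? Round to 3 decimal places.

0.900

l_1 = n_1/n_0 = 180/200 = 0.9 → 0.900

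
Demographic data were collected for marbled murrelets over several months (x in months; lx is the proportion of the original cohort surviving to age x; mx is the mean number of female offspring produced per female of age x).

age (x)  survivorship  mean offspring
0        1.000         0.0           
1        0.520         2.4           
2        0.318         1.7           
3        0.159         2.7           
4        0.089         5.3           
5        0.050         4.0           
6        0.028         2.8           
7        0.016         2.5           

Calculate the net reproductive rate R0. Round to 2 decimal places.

lx·mx by age: 0, 1.248, 0.5406, 0.4293, 0.4717, 0.2, 0.0784, 0.04
R0 = Σ lx·mx = 3.008 → 3.01

3.01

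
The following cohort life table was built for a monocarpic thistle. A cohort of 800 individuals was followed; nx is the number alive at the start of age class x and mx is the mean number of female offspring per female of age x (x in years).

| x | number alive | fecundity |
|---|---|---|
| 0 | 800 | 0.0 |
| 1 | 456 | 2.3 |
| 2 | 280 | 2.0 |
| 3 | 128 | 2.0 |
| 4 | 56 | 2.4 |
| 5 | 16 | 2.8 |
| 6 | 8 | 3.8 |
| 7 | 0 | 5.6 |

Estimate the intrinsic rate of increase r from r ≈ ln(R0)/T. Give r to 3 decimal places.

0.509

lx = nx/n0 = nx/800: 1, 0.57, 0.35, 0.16, 0.07, 0.02, 0.01, 0
R0 = Σ lx·mx = 0 + 1.311 + 0.7 + 0.32 + 0.168 + 0.056 + 0.038 + 0 = 2.593
Σ x·lx·mx = 4.851; T = 4.851/2.593 = 1.87081…
r ≈ ln(R0)/T = ln(2.593)/1.87081… = 0.50931… → 0.509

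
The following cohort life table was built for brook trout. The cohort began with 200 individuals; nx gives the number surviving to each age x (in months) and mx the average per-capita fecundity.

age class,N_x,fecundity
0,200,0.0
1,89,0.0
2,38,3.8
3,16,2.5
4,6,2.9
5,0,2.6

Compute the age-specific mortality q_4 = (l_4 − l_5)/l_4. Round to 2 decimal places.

1.00

lx = nx/n0 = nx/200: 1, 0.445, 0.19, 0.08, 0.03, 0
q_4 = (l_4 − l_5) / l_4 = (0.03 − 0) / 0.03
     = 0.03 / 0.03 = 1 → 1.00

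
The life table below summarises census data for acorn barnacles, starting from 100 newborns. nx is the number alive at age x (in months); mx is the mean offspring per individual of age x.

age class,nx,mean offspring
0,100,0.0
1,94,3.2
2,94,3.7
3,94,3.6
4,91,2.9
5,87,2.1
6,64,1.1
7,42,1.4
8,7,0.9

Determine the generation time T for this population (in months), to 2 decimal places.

3.10

lx = nx/n0 = nx/100: 1, 0.94, 0.94, 0.94, 0.91, 0.87, 0.64, 0.42, 0.07
lx·mx: 0, 3.008, 3.478, 3.384, 2.639, 1.827, 0.704, 0.588, 0.063 → R0 = 15.691
x·lx·mx: 0, 3.008, 6.956, 10.152, 10.556, 9.135, 4.224, 4.116, 0.504 → Σ = 48.651
T = 48.651 / 15.691 = 3.100567… → 3.10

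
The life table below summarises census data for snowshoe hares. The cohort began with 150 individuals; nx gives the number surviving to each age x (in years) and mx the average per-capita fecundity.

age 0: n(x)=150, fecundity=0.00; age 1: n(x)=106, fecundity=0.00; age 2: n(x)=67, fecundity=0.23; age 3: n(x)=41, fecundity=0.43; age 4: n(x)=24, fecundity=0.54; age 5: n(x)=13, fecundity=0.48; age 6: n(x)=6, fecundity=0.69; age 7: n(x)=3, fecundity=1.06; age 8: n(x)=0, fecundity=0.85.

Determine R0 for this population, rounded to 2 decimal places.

0.40

lx = nx/n0 = nx/150: 1, 0.70667…, 0.44667…, 0.27333…, 0.16, 0.08667…, 0.04, 0.02, 0
lx·mx by age: 0, 0, 0.102733…, 0.117533…, 0.0864, 0.0416…, 0.0276, 0.0212, 0
R0 = Σ lx·mx = 0.397067… → 0.40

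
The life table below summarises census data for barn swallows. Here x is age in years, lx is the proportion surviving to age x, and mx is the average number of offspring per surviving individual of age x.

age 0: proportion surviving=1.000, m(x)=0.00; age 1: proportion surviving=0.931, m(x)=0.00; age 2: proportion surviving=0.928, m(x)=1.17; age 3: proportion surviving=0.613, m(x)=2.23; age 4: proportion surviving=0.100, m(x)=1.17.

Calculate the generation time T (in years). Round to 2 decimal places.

lx·mx: 0, 0, 1.08576, 1.36699, 0.117 → R0 = 2.56975
x·lx·mx: 0, 0, 2.17152, 4.10097, 0.468 → Σ = 6.74049
T = 6.74049 / 2.56975 = 2.623014… → 2.62

2.62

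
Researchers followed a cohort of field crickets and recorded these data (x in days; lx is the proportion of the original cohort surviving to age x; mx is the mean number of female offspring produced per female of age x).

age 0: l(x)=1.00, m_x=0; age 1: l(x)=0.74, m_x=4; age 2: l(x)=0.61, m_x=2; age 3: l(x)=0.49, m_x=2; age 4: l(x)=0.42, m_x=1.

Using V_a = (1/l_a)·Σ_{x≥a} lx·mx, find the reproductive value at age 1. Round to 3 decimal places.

lx·mx for x ≥ 1: 2.96, 1.22, 0.98, 0.42 → sum = 5.58
V_1 = 5.58 / l_1 = 5.58 / 0.74 = 7.540541… → 7.541

7.541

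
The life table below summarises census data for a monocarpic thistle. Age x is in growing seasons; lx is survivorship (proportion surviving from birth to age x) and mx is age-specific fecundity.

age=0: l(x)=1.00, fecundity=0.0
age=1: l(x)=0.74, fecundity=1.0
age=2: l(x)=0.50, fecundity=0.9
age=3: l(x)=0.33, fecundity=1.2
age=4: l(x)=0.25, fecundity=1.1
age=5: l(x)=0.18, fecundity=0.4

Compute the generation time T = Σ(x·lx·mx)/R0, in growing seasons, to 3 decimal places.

2.218

lx·mx: 0, 0.74, 0.45, 0.396, 0.275, 0.072 → R0 = 1.933
x·lx·mx: 0, 0.74, 0.9, 1.188, 1.1, 0.36 → Σ = 4.288
T = 4.288 / 1.933 = 2.218314… → 2.218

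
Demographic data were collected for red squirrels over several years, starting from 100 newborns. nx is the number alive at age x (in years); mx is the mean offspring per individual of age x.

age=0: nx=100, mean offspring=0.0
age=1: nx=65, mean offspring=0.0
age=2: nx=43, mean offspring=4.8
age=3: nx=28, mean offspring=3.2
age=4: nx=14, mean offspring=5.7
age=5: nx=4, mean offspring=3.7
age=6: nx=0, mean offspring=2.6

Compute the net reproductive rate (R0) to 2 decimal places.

3.91

lx = nx/n0 = nx/100: 1, 0.65, 0.43, 0.28, 0.14, 0.04, 0
lx·mx by age: 0, 0, 2.064, 0.896, 0.798, 0.148, 0
R0 = Σ lx·mx = 3.906 → 3.91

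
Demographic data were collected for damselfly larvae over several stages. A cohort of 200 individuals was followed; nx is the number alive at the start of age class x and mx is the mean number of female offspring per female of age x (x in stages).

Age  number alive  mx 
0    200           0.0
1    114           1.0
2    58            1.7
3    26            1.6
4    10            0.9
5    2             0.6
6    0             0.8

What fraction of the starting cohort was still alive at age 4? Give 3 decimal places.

l_4 = n_4/n_0 = 10/200 = 0.05 → 0.050

0.050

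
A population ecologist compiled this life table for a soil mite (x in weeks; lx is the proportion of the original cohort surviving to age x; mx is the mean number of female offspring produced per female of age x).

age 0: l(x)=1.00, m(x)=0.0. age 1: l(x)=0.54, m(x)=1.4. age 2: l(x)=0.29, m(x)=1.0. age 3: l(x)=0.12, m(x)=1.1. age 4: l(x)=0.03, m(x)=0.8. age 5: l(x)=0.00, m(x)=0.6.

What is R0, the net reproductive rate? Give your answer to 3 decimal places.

lx·mx by age: 0, 0.756, 0.29, 0.132, 0.024, 0
R0 = Σ lx·mx = 1.202 → 1.202

1.202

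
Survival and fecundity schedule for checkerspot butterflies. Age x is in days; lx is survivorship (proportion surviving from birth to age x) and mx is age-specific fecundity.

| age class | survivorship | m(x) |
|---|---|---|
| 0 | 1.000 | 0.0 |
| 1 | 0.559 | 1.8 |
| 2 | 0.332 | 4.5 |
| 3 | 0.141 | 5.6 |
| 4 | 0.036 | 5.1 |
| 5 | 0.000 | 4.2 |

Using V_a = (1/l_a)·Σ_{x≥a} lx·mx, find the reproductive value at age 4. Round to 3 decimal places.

5.100

lx·mx for x ≥ 4: 0.1836, 0 → sum = 0.1836
V_4 = 0.1836 / l_4 = 0.1836 / 0.036 = 5.1 → 5.100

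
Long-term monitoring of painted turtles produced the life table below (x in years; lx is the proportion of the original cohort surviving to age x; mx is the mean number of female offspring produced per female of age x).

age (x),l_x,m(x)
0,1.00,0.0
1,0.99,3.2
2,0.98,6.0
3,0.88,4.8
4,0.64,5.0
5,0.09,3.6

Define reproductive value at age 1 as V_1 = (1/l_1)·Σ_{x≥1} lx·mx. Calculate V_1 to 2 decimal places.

lx·mx for x ≥ 1: 3.168, 5.88, 4.224, 3.2, 0.324 → sum = 16.796
V_1 = 16.796 / l_1 = 16.796 / 0.99 = 16.965657… → 16.97

16.97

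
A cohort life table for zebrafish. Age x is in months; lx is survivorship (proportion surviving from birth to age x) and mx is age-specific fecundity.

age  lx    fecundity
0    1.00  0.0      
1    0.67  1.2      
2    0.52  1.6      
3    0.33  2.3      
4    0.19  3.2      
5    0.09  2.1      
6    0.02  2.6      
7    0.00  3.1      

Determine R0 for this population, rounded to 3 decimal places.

3.244

lx·mx by age: 0, 0.804, 0.832, 0.759, 0.608, 0.189, 0.052, 0
R0 = Σ lx·mx = 3.244 → 3.244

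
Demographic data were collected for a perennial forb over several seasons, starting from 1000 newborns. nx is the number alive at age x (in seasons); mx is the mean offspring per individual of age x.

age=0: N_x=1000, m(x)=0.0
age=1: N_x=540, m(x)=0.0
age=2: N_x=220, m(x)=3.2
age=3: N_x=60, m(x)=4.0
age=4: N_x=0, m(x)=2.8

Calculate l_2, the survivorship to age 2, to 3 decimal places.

l_2 = n_2/n_0 = 220/1000 = 0.22 → 0.220

0.220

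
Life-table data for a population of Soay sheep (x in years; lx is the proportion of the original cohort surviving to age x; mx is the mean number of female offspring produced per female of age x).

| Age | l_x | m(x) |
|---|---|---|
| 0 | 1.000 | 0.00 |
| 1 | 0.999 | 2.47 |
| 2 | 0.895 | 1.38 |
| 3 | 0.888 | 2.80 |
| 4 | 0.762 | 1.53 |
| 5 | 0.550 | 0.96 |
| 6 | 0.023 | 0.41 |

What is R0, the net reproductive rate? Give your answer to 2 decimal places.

lx·mx by age: 0, 2.46753, 1.2351, 2.4864, 1.16586, 0.528, 0.00943
R0 = Σ lx·mx = 7.89232 → 7.89

7.89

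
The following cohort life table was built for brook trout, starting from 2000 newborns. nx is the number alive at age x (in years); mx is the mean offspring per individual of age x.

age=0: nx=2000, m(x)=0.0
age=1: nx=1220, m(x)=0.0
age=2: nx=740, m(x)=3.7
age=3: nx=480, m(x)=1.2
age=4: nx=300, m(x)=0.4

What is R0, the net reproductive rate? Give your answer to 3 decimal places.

lx = nx/n0 = nx/2000: 1, 0.61, 0.37, 0.24, 0.15
lx·mx by age: 0, 0, 1.369, 0.288, 0.06
R0 = Σ lx·mx = 1.717 → 1.717

1.717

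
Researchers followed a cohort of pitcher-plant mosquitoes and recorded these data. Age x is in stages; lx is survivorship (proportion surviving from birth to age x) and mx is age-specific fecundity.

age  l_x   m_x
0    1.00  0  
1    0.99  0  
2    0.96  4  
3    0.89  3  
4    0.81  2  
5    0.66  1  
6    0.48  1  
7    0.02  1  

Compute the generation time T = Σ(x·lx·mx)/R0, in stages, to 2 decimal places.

3.07

lx·mx: 0, 0, 3.84, 2.67, 1.62, 0.66, 0.48, 0.02 → R0 = 9.29
x·lx·mx: 0, 0, 7.68, 8.01, 6.48, 3.3, 2.88, 0.14 → Σ = 28.49
T = 28.49 / 9.29 = 3.066738… → 3.07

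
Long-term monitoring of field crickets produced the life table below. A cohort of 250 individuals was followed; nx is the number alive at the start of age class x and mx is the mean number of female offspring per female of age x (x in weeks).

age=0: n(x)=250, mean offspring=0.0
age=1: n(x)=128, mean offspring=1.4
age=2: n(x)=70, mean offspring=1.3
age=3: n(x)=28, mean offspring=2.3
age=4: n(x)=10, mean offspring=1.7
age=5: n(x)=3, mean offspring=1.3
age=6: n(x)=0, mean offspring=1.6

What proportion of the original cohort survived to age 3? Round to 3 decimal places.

0.112

l_3 = n_3/n_0 = 28/250 = 0.112 → 0.112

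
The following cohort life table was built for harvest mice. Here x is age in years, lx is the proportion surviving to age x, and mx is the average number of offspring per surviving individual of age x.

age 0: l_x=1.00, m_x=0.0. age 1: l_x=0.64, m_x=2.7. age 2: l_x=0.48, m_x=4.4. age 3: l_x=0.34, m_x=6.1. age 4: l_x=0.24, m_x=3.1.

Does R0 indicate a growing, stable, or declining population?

growing

R0 = Σ lx·mx = 0 + 1.728 + 2.112 + 2.074 + 0.744 = 6.658
R0 > 1, so the population is growing.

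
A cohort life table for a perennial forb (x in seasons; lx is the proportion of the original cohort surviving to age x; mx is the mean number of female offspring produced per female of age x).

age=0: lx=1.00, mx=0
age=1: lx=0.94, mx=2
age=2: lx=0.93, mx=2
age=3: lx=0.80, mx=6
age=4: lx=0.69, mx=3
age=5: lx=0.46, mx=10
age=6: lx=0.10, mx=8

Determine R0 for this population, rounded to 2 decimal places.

16.01

lx·mx by age: 0, 1.88, 1.86, 4.8, 2.07, 4.6, 0.8
R0 = Σ lx·mx = 16.01 → 16.01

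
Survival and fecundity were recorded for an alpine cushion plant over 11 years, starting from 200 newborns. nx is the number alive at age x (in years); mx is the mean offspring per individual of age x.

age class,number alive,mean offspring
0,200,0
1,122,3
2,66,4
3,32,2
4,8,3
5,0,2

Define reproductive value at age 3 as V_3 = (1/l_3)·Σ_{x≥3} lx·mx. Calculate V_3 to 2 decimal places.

lx = nx/n0 = nx/200: 1, 0.61, 0.33, 0.16, 0.04, 0
lx·mx for x ≥ 3: 0.32, 0.12, 0 → sum = 0.44
V_3 = 0.44 / l_3 = 0.44 / 0.16 = 2.75 → 2.75

2.75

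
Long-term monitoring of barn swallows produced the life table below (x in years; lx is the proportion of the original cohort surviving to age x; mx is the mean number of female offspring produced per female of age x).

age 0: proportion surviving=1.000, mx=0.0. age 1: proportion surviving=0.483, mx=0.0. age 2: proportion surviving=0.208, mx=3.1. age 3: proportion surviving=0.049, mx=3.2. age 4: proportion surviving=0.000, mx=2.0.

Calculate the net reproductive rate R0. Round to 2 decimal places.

lx·mx by age: 0, 0, 0.6448, 0.1568, 0
R0 = Σ lx·mx = 0.8016 → 0.80

0.80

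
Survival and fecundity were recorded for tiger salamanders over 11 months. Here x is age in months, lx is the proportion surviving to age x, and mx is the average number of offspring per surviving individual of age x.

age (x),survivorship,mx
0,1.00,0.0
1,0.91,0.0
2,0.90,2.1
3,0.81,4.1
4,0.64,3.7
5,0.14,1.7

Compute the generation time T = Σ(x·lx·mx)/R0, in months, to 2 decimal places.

lx·mx: 0, 0, 1.89, 3.321, 2.368, 0.238 → R0 = 7.817
x·lx·mx: 0, 0, 3.78, 9.963, 9.472, 1.19 → Σ = 24.405
T = 24.405 / 7.817 = 3.122042… → 3.12

3.12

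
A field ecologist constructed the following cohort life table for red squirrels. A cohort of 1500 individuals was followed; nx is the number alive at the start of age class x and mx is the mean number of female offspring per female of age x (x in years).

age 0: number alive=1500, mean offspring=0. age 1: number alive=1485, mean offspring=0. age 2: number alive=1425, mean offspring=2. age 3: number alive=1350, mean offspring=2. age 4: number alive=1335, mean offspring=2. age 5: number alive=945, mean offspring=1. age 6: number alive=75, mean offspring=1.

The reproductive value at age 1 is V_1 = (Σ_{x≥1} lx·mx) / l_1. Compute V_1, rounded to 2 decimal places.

lx = nx/n0 = nx/1500: 1, 0.99, 0.95, 0.9, 0.89, 0.63, 0.05
lx·mx for x ≥ 1: 0, 1.9, 1.8, 1.78, 0.63, 0.05 → sum = 6.16
V_1 = 6.16 / l_1 = 6.16 / 0.99 = 6.222222… → 6.22

6.22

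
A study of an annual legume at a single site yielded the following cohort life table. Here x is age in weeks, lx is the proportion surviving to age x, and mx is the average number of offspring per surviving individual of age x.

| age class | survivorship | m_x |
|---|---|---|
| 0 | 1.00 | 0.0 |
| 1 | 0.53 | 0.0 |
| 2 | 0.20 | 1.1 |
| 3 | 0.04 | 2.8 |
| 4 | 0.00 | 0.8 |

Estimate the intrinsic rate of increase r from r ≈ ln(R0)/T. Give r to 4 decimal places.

-0.4717

R0 = Σ lx·mx = 0 + 0 + 0.22 + 0.112 + 0 = 0.332
Σ x·lx·mx = 0.776; T = 0.776/0.332 = 2.33735…
r ≈ ln(R0)/T = ln(0.332)/2.33735… = -0.47174… → -0.4717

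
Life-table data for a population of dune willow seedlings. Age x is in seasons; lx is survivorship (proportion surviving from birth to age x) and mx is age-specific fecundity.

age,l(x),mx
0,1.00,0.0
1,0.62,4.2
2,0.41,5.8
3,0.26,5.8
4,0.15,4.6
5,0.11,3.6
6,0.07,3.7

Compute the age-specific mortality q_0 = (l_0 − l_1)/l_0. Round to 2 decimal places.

0.38

q_0 = (l_0 − l_1) / l_0 = (1 − 0.62) / 1
     = 0.38 / 1 = 0.38 → 0.38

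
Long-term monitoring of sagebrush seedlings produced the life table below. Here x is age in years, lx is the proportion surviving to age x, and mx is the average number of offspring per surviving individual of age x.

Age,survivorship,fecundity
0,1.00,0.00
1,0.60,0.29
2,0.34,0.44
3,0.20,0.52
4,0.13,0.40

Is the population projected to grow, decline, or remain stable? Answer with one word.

R0 = Σ lx·mx = 0 + 0.174 + 0.1496 + 0.104 + 0.052 = 0.4796
R0 < 1, so the population is declining.

declining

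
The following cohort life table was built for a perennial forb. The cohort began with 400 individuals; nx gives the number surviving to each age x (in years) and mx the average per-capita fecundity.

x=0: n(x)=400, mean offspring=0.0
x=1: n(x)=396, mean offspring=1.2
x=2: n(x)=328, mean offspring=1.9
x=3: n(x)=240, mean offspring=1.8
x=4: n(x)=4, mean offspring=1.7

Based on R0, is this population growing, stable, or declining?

lx = nx/n0 = nx/400: 1, 0.99, 0.82, 0.6, 0.01
R0 = Σ lx·mx = 0 + 1.188 + 1.558 + 1.08 + 0.017 = 3.843
R0 > 1, so the population is growing.

growing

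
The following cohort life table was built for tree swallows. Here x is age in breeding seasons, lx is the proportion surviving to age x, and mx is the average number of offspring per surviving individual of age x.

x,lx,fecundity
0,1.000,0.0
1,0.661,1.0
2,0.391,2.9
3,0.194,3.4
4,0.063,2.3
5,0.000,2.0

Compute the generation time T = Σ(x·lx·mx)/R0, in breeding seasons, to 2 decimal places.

lx·mx: 0, 0.661, 1.1339, 0.6596, 0.1449, 0 → R0 = 2.5994
x·lx·mx: 0, 0.661, 2.2678, 1.9788, 0.5796, 0 → Σ = 5.4872
T = 5.4872 / 2.5994 = 2.110949… → 2.11

2.11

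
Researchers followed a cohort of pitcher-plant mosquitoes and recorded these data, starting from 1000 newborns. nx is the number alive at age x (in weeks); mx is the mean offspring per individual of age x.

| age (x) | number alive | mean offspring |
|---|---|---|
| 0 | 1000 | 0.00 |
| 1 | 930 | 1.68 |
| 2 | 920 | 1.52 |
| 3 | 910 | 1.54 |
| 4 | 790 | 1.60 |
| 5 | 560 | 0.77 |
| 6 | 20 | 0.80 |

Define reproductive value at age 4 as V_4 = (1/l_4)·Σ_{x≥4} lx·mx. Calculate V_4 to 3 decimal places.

2.166

lx = nx/n0 = nx/1000: 1, 0.93, 0.92, 0.91, 0.79, 0.56, 0.02
lx·mx for x ≥ 4: 1.264, 0.4312, 0.016 → sum = 1.7112
V_4 = 1.7112 / l_4 = 1.7112 / 0.79 = 2.166076… → 2.166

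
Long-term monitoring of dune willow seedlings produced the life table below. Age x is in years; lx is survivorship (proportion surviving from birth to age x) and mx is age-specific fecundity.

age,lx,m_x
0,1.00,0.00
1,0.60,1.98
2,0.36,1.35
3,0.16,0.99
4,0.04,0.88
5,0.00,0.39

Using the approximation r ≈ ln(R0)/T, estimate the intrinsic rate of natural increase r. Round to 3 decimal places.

R0 = Σ lx·mx = 0 + 1.188 + 0.486 + 0.1584 + 0.0352 + 0 = 1.8676
Σ x·lx·mx = 2.776; T = 2.776/1.8676 = 1.4864…
r ≈ ln(R0)/T = ln(1.8676)/1.4864… = 0.42025… → 0.420

0.420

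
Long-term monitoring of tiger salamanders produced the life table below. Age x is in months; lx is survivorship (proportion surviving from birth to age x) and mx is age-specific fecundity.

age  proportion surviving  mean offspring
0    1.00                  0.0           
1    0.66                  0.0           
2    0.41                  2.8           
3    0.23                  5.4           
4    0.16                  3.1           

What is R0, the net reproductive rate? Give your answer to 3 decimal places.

2.886

lx·mx by age: 0, 0, 1.148, 1.242, 0.496
R0 = Σ lx·mx = 2.886 → 2.886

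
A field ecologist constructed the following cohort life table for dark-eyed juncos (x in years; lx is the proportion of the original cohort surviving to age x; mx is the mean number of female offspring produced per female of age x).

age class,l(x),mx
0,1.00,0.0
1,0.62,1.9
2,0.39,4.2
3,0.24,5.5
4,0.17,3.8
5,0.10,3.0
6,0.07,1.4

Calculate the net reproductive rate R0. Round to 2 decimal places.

5.18

lx·mx by age: 0, 1.178, 1.638, 1.32, 0.646, 0.3, 0.098
R0 = Σ lx·mx = 5.18 → 5.18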